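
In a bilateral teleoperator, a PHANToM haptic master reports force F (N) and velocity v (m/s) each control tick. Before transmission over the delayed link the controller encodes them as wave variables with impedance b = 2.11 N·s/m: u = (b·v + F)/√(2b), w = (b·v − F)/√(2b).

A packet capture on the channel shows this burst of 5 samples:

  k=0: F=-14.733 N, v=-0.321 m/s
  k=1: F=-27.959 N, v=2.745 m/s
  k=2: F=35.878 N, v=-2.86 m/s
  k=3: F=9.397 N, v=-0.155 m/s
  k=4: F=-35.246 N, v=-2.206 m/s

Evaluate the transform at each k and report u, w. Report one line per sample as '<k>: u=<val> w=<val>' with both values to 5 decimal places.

0: u=-7.50162 w=6.84220
1: u=-10.79075 w=16.42971
2: u=14.52754 w=-20.40273
3: u=4.41518 w=-4.73359
4: u=-19.42334 w=14.89163

k=0: b·v=2.11×(-0.321)=-0.67731; √(2b)=2.05426; u=(-0.67731+(-14.733))/2.05426=-7.50162, w=(-0.67731−(-14.733))/2.05426=6.84220
k=1: b·v=2.11×2.745=5.79195; √(2b)=2.05426; u=(5.79195+(-27.959))/2.05426=-10.79075, w=(5.79195−(-27.959))/2.05426=16.42971
k=2: b·v=2.11×(-2.86)=-6.03460; √(2b)=2.05426; u=(-6.03460+35.878)/2.05426=14.52754, w=(-6.03460−35.878)/2.05426=-20.40273
k=3: b·v=2.11×(-0.155)=-0.32705; √(2b)=2.05426; u=(-0.32705+9.397)/2.05426=4.41518, w=(-0.32705−9.397)/2.05426=-4.73359
k=4: b·v=2.11×(-2.206)=-4.65466; √(2b)=2.05426; u=(-4.65466+(-35.246))/2.05426=-19.42334, w=(-4.65466−(-35.246))/2.05426=14.89163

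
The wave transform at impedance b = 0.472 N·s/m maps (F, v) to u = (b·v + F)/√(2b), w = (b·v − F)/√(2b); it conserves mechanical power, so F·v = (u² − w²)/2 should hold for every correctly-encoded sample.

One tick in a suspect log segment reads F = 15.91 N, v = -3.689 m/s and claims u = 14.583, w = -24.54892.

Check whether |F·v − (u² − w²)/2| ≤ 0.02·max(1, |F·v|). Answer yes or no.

F·v = 15.91×(-3.689) = -58.6920 W.
(u² − w²)/2 = (212.6639 − 602.6495)/2 = -194.9928 W.
|Δ| = 136.3008;  2% of max(1, |F·v|) = 1.1738.

no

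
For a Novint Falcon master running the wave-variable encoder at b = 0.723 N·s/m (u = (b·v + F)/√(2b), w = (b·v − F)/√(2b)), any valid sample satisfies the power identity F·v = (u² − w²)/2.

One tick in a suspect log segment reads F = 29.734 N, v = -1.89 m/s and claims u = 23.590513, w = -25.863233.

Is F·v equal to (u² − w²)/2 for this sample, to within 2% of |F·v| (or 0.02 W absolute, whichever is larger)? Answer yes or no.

yes

F·v = 29.734×(-1.89) = -56.197260 W.
(u² − w²)/2 = (556.512304 − 668.906821)/2 = -56.197259 W.
|Δ| = 0.000001;  2% of max(1, |F·v|) = 1.123945.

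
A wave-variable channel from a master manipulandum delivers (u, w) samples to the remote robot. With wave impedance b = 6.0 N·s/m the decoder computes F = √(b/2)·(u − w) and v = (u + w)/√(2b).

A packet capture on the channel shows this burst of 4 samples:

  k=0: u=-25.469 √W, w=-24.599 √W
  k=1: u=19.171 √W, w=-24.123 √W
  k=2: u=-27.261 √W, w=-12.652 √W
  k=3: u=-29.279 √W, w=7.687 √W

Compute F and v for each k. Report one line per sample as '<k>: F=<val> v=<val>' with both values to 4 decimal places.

k=0: u−w=-0.8700, u+w=-50.0680; √(b/2)=1.7321, √(2b)=3.4641; F=1.7321×(-0.87)=-1.5069, v=-50.0680/3.4641=-14.4534
k=1: u−w=43.2940, u+w=-4.9520; √(b/2)=1.7321, √(2b)=3.4641; F=1.7321×43.294=74.9874, v=-4.9520/3.4641=-1.4295
k=2: u−w=-14.6090, u+w=-39.9130; √(b/2)=1.7321, √(2b)=3.4641; F=1.7321×(-14.609)=-25.3035, v=-39.9130/3.4641=-11.5219
k=3: u−w=-36.9660, u+w=-21.5920; √(b/2)=1.7321, √(2b)=3.4641; F=1.7321×(-36.966)=-64.0270, v=-21.5920/3.4641=-6.2331

0: F=-1.5069 v=-14.4534
1: F=74.9874 v=-1.4295
2: F=-25.3035 v=-11.5219
3: F=-64.0270 v=-6.2331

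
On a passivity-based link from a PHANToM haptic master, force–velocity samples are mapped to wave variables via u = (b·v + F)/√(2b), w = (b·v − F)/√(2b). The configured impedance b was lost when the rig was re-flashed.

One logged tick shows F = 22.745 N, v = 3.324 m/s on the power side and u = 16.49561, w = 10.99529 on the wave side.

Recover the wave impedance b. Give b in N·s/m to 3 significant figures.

u + w = 27.49090;  u + w = √(2b)·v, so √(2b) = 27.49090/3.324 = 8.27043.
b = (√(2b))²/2 = 68.39997/2 = 34.19998.
(Check via u − w = 2F/√(2b): u − w = 5.50032, 2F/√(2b) = 5.50032.)

b = 34.2 N·s/m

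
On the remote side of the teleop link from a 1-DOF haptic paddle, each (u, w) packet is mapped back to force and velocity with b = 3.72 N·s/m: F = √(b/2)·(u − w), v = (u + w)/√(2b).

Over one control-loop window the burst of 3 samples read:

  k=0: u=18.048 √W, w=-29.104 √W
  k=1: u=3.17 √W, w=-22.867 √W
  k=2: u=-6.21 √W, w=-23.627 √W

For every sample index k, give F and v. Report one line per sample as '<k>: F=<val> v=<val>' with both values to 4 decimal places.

k=0: u−w=47.1520, u+w=-11.0560; √(b/2)=1.3638, √(2b)=2.7276; F=1.3638×47.152=64.3068, v=-11.0560/2.7276=-4.0533
k=1: u−w=26.0370, u+w=-19.6970; √(b/2)=1.3638, √(2b)=2.7276; F=1.3638×26.037=35.5097, v=-19.6970/2.7276=-7.2213
k=2: u−w=17.4170, u+w=-29.8370; √(b/2)=1.3638, √(2b)=2.7276; F=1.3638×17.417=23.7536, v=-29.8370/2.7276=-10.9388

0: F=64.3068 v=-4.0533
1: F=35.5097 v=-7.2213
2: F=23.7536 v=-10.9388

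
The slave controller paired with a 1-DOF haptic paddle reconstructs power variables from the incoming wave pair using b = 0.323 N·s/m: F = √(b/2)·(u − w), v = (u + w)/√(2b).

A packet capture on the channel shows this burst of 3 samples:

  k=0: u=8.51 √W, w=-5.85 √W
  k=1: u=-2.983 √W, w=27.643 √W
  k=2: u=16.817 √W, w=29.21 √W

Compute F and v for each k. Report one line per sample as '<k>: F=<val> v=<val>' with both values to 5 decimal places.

0: F=5.77086 v=3.30952
1: F=-12.30769 v=30.68152
2: F=-4.98038 v=57.26594

k=0: u−w=14.36000, u+w=2.66000; √(b/2)=0.40187, √(2b)=0.80374; F=0.40187×14.36=5.77086, v=2.66000/0.80374=3.30952
k=1: u−w=-30.62600, u+w=24.66000; √(b/2)=0.40187, √(2b)=0.80374; F=0.40187×(-30.626)=-12.30769, v=24.66000/0.80374=30.68152
k=2: u−w=-12.39300, u+w=46.02700; √(b/2)=0.40187, √(2b)=0.80374; F=0.40187×(-12.393)=-4.98038, v=46.02700/0.80374=57.26594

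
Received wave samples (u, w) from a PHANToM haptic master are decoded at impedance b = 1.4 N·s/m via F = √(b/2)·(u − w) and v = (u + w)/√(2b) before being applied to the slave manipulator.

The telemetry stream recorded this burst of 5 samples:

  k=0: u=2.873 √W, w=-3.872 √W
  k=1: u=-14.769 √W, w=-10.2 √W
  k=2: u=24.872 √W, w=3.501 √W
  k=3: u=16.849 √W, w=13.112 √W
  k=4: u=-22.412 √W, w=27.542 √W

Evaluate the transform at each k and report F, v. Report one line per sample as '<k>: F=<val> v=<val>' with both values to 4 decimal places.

k=0: u−w=6.7450, u+w=-0.9990; √(b/2)=0.8367, √(2b)=1.6733; F=0.8367×6.745=5.6433, v=-0.9990/1.6733=-0.5970
k=1: u−w=-4.5690, u+w=-24.9690; √(b/2)=0.8367, √(2b)=1.6733; F=0.8367×(-4.569)=-3.8227, v=-24.9690/1.6733=-14.9218
k=2: u−w=21.3710, u+w=28.3730; √(b/2)=0.8367, √(2b)=1.6733; F=0.8367×21.371=17.8803, v=28.3730/1.6733=16.9561
k=3: u−w=3.7370, u+w=29.9610; √(b/2)=0.8367, √(2b)=1.6733; F=0.8367×3.737=3.1266, v=29.9610/1.6733=17.9051
k=4: u−w=-49.9540, u+w=5.1300; √(b/2)=0.8367, √(2b)=1.6733; F=0.8367×(-49.954)=-41.7945, v=5.1300/1.6733=3.0658

0: F=5.6433 v=-0.5970
1: F=-3.8227 v=-14.9218
2: F=17.8803 v=16.9561
3: F=3.1266 v=17.9051
4: F=-41.7945 v=3.0658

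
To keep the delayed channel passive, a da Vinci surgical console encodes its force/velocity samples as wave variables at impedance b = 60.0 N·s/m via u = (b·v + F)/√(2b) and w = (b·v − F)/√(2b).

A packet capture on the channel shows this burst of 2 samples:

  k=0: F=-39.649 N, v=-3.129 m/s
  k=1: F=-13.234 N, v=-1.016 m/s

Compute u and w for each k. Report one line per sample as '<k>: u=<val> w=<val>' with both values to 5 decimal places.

k=0: b·v=60.0×(-3.129)=-187.74000; √(2b)=10.95445; u=(-187.74000+(-39.649))/10.95445=-20.75768, w=(-187.74000−(-39.649))/10.95445=-13.51880
k=1: b·v=60.0×(-1.016)=-60.96000; √(2b)=10.95445; u=(-60.96000+(-13.234))/10.95445=-6.77295, w=(-60.96000−(-13.234))/10.95445=-4.35677

0: u=-20.75768 w=-13.51880
1: u=-6.77295 w=-4.35677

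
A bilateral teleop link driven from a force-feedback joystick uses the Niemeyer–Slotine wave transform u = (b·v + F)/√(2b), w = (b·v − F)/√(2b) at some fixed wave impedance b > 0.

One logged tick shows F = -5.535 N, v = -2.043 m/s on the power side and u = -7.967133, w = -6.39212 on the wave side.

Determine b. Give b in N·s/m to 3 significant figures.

u + w = -14.359253;  u + w = √(2b)·v, so √(2b) = -14.359253/(-2.043) = 7.028513.
b = (√(2b))²/2 = 49.400001/2 = 24.700001.
(Check via u − w = 2F/√(2b): u − w = -1.575013, 2F/√(2b) = -1.575013.)

b = 24.7 N·s/m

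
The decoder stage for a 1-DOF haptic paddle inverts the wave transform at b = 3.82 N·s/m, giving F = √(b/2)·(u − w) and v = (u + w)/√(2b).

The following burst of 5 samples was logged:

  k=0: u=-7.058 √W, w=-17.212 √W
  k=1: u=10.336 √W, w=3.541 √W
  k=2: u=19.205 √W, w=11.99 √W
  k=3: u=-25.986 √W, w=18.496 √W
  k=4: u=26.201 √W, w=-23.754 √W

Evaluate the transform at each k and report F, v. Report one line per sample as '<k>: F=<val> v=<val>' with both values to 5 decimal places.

k=0: u−w=10.15400, u+w=-24.27000; √(b/2)=1.38203, √(2b)=2.76405; F=1.38203×10.154=14.03311, v=-24.27000/2.76405=-8.78058
k=1: u−w=6.79500, u+w=13.87700; √(b/2)=1.38203, √(2b)=2.76405; F=1.38203×6.795=9.39088, v=13.87700/2.76405=5.02052
k=2: u−w=7.21500, u+w=31.19500; √(b/2)=1.38203, √(2b)=2.76405; F=1.38203×7.215=9.97133, v=31.19500/2.76405=11.28595
k=3: u−w=-44.48200, u+w=-7.49000; √(b/2)=1.38203, √(2b)=2.76405; F=1.38203×(-44.482)=-61.47535, v=-7.49000/2.76405=-2.70979
k=4: u−w=49.95500, u+w=2.44700; √(b/2)=1.38203, √(2b)=2.76405; F=1.38203×49.955=69.03918, v=2.44700/2.76405=0.88529

0: F=14.03311 v=-8.78058
1: F=9.39088 v=5.02052
2: F=9.97133 v=11.28595
3: F=-61.47535 v=-2.70979
4: F=69.03918 v=0.88529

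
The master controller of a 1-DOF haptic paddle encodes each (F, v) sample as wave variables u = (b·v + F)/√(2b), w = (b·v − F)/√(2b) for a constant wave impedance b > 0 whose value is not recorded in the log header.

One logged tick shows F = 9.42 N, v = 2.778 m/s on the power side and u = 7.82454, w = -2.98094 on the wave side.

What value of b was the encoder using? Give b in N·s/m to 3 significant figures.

u + w = 4.8436;  u + w = √(2b)·v, so √(2b) = 4.8436/2.778 = 1.7436.
b = (√(2b))²/2 = 3.0400/2 = 1.5200.
(Check via u − w = 2F/√(2b): u − w = 10.8055, 2F/√(2b) = 10.8055.)

b = 1.52 N·s/m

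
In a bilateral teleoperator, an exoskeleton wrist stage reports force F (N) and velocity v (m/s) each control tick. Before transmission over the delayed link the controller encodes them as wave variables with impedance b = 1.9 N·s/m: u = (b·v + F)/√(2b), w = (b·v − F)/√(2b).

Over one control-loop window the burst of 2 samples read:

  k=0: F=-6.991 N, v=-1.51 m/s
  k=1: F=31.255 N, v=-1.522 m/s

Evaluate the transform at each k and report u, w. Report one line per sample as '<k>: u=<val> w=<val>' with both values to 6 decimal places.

k=0: b·v=1.9×(-1.51)=-2.869000; √(2b)=1.949359; u=(-2.869000+(-6.991))/1.949359=-5.058073, w=(-2.869000−(-6.991))/1.949359=2.114541
k=1: b·v=1.9×(-1.522)=-2.891800; √(2b)=1.949359; u=(-2.891800+31.255)/1.949359=14.550015, w=(-2.891800−31.255)/1.949359=-17.516939

0: u=-5.058073 w=2.114541
1: u=14.550015 w=-17.516939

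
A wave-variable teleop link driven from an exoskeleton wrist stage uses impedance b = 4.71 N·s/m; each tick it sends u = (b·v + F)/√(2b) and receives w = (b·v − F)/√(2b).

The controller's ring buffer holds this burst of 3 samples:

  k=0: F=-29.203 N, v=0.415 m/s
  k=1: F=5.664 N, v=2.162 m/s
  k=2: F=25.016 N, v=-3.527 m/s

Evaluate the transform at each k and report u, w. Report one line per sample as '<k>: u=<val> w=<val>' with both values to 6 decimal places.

0: u=-8.877992 w=10.151711
1: u=5.163238 w=1.472376
2: u=2.738116 w=-13.563191

k=0: b·v=4.71×0.415=1.954650; √(2b)=3.069202; u=(1.954650+(-29.203))/3.069202=-8.877992, w=(1.954650−(-29.203))/3.069202=10.151711
k=1: b·v=4.71×2.162=10.183020; √(2b)=3.069202; u=(10.183020+5.664)/3.069202=5.163238, w=(10.183020−5.664)/3.069202=1.472376
k=2: b·v=4.71×(-3.527)=-16.612170; √(2b)=3.069202; u=(-16.612170+25.016)/3.069202=2.738116, w=(-16.612170−25.016)/3.069202=-13.563191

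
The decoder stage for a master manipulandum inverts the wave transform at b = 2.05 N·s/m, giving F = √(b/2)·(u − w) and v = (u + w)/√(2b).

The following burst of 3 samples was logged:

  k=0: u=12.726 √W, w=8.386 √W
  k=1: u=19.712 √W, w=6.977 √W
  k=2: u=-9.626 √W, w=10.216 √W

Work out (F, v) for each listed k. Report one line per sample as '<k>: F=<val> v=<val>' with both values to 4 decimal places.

k=0: u−w=4.3400, u+w=21.1120; √(b/2)=1.0124, √(2b)=2.0248; F=1.0124×4.34=4.3939, v=21.1120/2.0248=10.4265
k=1: u−w=12.7350, u+w=26.6890; √(b/2)=1.0124, √(2b)=2.0248; F=1.0124×12.735=12.8932, v=26.6890/2.0248=13.1808
k=2: u−w=-19.8420, u+w=0.5900; √(b/2)=1.0124, √(2b)=2.0248; F=1.0124×(-19.842)=-20.0885, v=0.5900/2.0248=0.2914

0: F=4.3939 v=10.4265
1: F=12.8932 v=13.1808
2: F=-20.0885 v=0.2914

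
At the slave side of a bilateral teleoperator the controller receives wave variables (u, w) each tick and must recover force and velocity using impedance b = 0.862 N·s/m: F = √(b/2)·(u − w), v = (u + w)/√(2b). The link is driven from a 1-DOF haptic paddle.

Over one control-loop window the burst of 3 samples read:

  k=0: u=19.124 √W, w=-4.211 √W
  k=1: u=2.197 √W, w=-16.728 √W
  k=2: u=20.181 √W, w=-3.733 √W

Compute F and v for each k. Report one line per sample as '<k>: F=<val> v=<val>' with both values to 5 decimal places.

k=0: u−w=23.33500, u+w=14.91300; √(b/2)=0.65651, √(2b)=1.31301; F=0.65651×23.335=15.31957, v=14.91300/1.31301=11.35786
k=1: u−w=18.92500, u+w=-14.53100; √(b/2)=0.65651, √(2b)=1.31301; F=0.65651×18.925=12.42437, v=-14.53100/1.31301=-11.06692
k=2: u−w=23.91400, u+w=16.44800; √(b/2)=0.65651, √(2b)=1.31301; F=0.65651×23.914=15.69968, v=16.44800/1.31301=12.52692

0: F=15.31957 v=11.35786
1: F=12.42437 v=-11.06692
2: F=15.69968 v=12.52692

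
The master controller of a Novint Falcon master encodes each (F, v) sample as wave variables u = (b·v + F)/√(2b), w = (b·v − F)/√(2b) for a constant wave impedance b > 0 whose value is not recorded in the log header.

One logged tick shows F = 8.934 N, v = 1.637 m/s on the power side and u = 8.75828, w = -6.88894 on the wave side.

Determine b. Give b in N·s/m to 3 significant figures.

b = 0.652 N·s/m

u + w = 1.8693;  u + w = √(2b)·v, so √(2b) = 1.8693/1.637 = 1.1419.
b = (√(2b))²/2 = 1.3040/2 = 0.6520.
(Check via u − w = 2F/√(2b): u − w = 15.6472, 2F/√(2b) = 15.6472.)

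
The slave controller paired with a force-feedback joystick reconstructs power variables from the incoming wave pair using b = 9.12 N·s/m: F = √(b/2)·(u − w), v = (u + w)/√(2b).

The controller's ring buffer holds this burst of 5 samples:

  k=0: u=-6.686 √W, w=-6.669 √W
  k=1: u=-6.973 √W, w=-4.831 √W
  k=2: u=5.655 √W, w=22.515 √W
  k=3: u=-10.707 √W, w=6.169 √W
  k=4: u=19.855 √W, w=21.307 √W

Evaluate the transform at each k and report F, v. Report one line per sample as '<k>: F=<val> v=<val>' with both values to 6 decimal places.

0: F=-0.036302 v=-3.127026
1: F=-4.574060 v=-2.763865
2: F=-36.003108 v=6.595906
3: F=-36.037275 v=-1.062557
4: F=-3.100624 v=9.637936

k=0: u−w=-0.017000, u+w=-13.355000; √(b/2)=2.135416, √(2b)=4.270831; F=2.135416×(-0.017)=-0.036302, v=-13.355000/4.270831=-3.127026
k=1: u−w=-2.142000, u+w=-11.804000; √(b/2)=2.135416, √(2b)=4.270831; F=2.135416×(-2.142)=-4.574060, v=-11.804000/4.270831=-2.763865
k=2: u−w=-16.860000, u+w=28.170000; √(b/2)=2.135416, √(2b)=4.270831; F=2.135416×(-16.86)=-36.003108, v=28.170000/4.270831=6.595906
k=3: u−w=-16.876000, u+w=-4.538000; √(b/2)=2.135416, √(2b)=4.270831; F=2.135416×(-16.876)=-36.037275, v=-4.538000/4.270831=-1.062557
k=4: u−w=-1.452000, u+w=41.162000; √(b/2)=2.135416, √(2b)=4.270831; F=2.135416×(-1.452)=-3.100624, v=41.162000/4.270831=9.637936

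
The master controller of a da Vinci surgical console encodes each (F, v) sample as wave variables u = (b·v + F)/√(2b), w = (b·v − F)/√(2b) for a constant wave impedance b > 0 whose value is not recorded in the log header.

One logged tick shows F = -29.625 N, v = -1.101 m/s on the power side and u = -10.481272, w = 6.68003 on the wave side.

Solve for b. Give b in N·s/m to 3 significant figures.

u + w = -3.801242;  u + w = √(2b)·v, so √(2b) = -3.801242/(-1.101) = 3.452536.
b = (√(2b))²/2 = 11.920004/2 = 5.960002.
(Check via u − w = 2F/√(2b): u − w = -17.161302, 2F/√(2b) = -17.161299.)

b = 5.96 N·s/m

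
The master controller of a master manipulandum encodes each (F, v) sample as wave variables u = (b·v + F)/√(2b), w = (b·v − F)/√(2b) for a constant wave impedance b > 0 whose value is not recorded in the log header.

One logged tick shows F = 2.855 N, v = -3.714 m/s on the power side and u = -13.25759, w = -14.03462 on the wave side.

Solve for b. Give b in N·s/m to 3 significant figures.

b = 27 N·s/m

u + w = -27.29221;  u + w = √(2b)·v, so √(2b) = -27.29221/(-3.714) = 7.34847.
b = (√(2b))²/2 = 53.99998/2 = 26.99999.
(Check via u − w = 2F/√(2b): u − w = 0.77703, 2F/√(2b) = 0.77703.)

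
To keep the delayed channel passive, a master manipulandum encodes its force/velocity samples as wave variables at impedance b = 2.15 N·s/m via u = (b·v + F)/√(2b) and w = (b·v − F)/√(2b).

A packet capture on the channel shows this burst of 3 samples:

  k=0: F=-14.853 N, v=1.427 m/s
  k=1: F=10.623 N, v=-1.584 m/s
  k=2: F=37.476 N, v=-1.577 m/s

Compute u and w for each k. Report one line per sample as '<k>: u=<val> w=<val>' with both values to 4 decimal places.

k=0: b·v=2.15×1.427=3.0680; √(2b)=2.0736; u=(3.0680+(-14.853))/2.0736=-5.6832, w=(3.0680−(-14.853))/2.0736=8.6423
k=1: b·v=2.15×(-1.584)=-3.4056; √(2b)=2.0736; u=(-3.4056+10.623)/2.0736=3.4805, w=(-3.4056−10.623)/2.0736=-6.7652
k=2: b·v=2.15×(-1.577)=-3.3905; √(2b)=2.0736; u=(-3.3905+37.476)/2.0736=16.4375, w=(-3.3905−37.476)/2.0736=-19.7076

0: u=-5.6832 w=8.6423
1: u=3.4805 w=-6.7652
2: u=16.4375 w=-19.7076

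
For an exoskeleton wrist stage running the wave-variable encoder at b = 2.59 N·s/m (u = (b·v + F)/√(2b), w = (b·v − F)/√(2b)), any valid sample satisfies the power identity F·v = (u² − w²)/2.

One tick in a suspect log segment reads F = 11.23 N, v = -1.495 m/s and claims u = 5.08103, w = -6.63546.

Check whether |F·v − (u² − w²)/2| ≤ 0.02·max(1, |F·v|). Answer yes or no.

F·v = 11.23×(-1.495) = -16.788850 W.
(u² − w²)/2 = (25.816866 − 44.029329)/2 = -9.106232 W.
|Δ| = 7.682618;  2% of max(1, |F·v|) = 0.335777.

no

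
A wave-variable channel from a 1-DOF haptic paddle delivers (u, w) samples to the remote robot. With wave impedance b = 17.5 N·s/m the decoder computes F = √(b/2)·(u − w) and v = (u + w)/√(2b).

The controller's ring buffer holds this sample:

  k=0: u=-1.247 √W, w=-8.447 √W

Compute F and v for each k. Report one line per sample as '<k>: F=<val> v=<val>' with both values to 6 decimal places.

0: F=21.297887 v=-1.638585

k=0: u−w=7.200000, u+w=-9.694000; √(b/2)=2.958040, √(2b)=5.916080; F=2.958040×7.2=21.297887, v=-9.694000/5.916080=-1.638585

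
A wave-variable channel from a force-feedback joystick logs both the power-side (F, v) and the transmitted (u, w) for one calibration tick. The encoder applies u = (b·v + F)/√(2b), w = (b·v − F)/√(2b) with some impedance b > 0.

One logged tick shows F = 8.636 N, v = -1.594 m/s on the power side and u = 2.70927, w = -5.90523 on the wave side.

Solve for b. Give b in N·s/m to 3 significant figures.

b = 2.01 N·s/m

u + w = -3.19596;  u + w = √(2b)·v, so √(2b) = -3.19596/(-1.594) = 2.00499.
b = (√(2b))²/2 = 4.02000/2 = 2.01000.
(Check via u − w = 2F/√(2b): u − w = 8.61450, 2F/√(2b) = 8.61449.)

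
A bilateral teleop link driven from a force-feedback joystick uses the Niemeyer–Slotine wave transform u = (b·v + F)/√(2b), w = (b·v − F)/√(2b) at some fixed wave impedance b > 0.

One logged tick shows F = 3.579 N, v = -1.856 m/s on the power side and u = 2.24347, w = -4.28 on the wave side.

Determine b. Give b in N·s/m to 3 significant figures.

b = 0.602 N·s/m

u + w = -2.0365;  u + w = √(2b)·v, so √(2b) = -2.0365/(-1.856) = 1.0973.
b = (√(2b))²/2 = 1.2040/2 = 0.6020.
(Check via u − w = 2F/√(2b): u − w = 6.5235, 2F/√(2b) = 6.5235.)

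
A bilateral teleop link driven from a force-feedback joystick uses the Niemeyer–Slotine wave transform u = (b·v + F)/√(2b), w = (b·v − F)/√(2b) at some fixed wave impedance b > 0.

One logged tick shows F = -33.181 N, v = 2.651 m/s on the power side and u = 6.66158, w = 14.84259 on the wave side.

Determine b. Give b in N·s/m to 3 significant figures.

b = 32.9 N·s/m

u + w = 21.50417;  u + w = √(2b)·v, so √(2b) = 21.50417/2.651 = 8.11172.
b = (√(2b))²/2 = 65.80000/2 = 32.90000.
(Check via u − w = 2F/√(2b): u − w = -8.18101, 2F/√(2b) = -8.18100.)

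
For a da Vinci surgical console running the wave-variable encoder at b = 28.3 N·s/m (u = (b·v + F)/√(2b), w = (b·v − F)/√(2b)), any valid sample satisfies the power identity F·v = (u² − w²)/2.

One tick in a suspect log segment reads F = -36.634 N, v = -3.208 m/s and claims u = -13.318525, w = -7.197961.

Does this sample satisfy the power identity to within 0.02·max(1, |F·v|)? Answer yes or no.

F·v = (-36.634)×(-3.208) = 117.521872 W.
(u² − w²)/2 = (177.383108 − 51.810643)/2 = 62.786233 W.
|Δ| = 54.735639;  2% of max(1, |F·v|) = 2.350437.

no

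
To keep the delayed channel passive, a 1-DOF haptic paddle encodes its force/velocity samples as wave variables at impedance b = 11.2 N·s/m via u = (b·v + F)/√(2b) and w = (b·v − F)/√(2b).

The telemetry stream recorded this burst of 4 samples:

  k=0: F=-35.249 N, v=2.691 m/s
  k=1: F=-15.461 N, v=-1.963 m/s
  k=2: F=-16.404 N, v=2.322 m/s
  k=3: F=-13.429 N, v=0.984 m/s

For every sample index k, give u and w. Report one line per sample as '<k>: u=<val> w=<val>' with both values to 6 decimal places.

k=0: b·v=11.2×2.691=30.139200; √(2b)=4.732864; u=(30.139200+(-35.249))/4.732864=-1.079642, w=(30.139200−(-35.249))/4.732864=13.815779
k=1: b·v=11.2×(-1.963)=-21.985600; √(2b)=4.732864; u=(-21.985600+(-15.461))/4.732864=-7.912038, w=(-21.985600−(-15.461))/4.732864=-1.378573
k=2: b·v=11.2×2.322=26.006400; √(2b)=4.732864; u=(26.006400+(-16.404))/4.732864=2.028877, w=(26.006400−(-16.404))/4.732864=8.960833
k=3: b·v=11.2×0.984=11.020800; √(2b)=4.732864; u=(11.020800+(-13.429))/4.732864=-0.508825, w=(11.020800−(-13.429))/4.732864=5.165963

0: u=-1.079642 w=13.815779
1: u=-7.912038 w=-1.378573
2: u=2.028877 w=8.960833
3: u=-0.508825 w=5.165963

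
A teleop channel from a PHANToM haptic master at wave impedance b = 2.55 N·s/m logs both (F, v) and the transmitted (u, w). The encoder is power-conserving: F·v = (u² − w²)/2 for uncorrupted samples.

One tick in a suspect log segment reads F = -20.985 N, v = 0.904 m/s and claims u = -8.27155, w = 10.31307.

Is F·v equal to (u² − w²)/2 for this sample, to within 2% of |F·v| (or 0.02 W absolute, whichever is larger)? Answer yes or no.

F·v = (-20.985)×0.904 = -18.9704 W.
(u² − w²)/2 = (68.4185 − 106.3594)/2 = -18.9704 W.
|Δ| = 0.0000;  2% of max(1, |F·v|) = 0.3794.

yes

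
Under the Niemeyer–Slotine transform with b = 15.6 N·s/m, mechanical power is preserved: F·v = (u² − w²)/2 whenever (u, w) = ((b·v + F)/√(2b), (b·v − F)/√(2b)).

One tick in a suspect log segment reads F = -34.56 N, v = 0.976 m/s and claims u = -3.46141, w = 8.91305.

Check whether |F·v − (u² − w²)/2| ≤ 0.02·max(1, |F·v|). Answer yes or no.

F·v = (-34.56)×0.976 = -33.73056 W.
(u² − w²)/2 = (11.98136 − 79.44246)/2 = -33.73055 W.
|Δ| = 0.00001;  2% of max(1, |F·v|) = 0.67461.

yes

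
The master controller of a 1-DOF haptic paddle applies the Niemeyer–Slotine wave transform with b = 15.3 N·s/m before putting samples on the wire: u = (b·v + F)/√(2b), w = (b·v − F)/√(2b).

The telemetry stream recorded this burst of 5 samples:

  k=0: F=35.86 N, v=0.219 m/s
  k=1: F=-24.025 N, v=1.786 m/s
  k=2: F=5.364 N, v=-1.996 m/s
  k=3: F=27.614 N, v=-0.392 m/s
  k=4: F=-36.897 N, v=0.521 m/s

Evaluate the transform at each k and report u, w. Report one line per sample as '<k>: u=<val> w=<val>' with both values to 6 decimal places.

0: u=7.088329 w=-5.876881
1: u=0.596703 w=9.282960
2: u=-4.550984 w=-6.490342
3: u=3.907713 w=-6.076150
4: u=-5.229054 w=8.111084

k=0: b·v=15.3×0.219=3.350700; √(2b)=5.531727; u=(3.350700+35.86)/5.531727=7.088329, w=(3.350700−35.86)/5.531727=-5.876881
k=1: b·v=15.3×1.786=27.325800; √(2b)=5.531727; u=(27.325800+(-24.025))/5.531727=0.596703, w=(27.325800−(-24.025))/5.531727=9.282960
k=2: b·v=15.3×(-1.996)=-30.538800; √(2b)=5.531727; u=(-30.538800+5.364)/5.531727=-4.550984, w=(-30.538800−5.364)/5.531727=-6.490342
k=3: b·v=15.3×(-0.392)=-5.997600; √(2b)=5.531727; u=(-5.997600+27.614)/5.531727=3.907713, w=(-5.997600−27.614)/5.531727=-6.076150
k=4: b·v=15.3×0.521=7.971300; √(2b)=5.531727; u=(7.971300+(-36.897))/5.531727=-5.229054, w=(7.971300−(-36.897))/5.531727=8.111084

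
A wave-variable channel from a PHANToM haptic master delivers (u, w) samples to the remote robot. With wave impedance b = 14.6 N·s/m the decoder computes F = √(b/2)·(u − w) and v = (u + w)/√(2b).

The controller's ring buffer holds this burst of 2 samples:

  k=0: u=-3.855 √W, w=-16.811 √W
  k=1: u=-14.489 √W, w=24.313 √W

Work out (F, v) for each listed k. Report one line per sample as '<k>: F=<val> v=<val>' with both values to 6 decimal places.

0: F=35.005184 v=-3.824415
1: F=-104.837231 v=1.818013

k=0: u−w=12.956000, u+w=-20.666000; √(b/2)=2.701851, √(2b)=5.403702; F=2.701851×12.956=35.005184, v=-20.666000/5.403702=-3.824415
k=1: u−w=-38.802000, u+w=9.824000; √(b/2)=2.701851, √(2b)=5.403702; F=2.701851×(-38.802)=-104.837231, v=9.824000/5.403702=1.818013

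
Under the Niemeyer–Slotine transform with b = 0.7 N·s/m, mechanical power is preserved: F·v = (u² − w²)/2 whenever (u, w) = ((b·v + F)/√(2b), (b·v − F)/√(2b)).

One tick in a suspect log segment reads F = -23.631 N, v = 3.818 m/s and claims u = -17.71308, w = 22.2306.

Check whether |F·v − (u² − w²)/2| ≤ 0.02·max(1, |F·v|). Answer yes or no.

yes

F·v = (-23.631)×3.818 = -90.22316 W.
(u² − w²)/2 = (313.75320 − 494.19958)/2 = -90.22319 W.
|Δ| = 0.00003;  2% of max(1, |F·v|) = 1.80446.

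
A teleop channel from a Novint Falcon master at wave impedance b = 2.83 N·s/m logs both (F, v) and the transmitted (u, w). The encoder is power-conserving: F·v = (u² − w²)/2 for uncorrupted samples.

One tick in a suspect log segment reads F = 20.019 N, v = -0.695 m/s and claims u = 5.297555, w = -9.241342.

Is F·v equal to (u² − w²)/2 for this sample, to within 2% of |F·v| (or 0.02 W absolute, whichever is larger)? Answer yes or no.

F·v = 20.019×(-0.695) = -13.913205 W.
(u² − w²)/2 = (28.064089 − 85.402402)/2 = -28.669156 W.
|Δ| = 14.755951;  2% of max(1, |F·v|) = 0.278264.

no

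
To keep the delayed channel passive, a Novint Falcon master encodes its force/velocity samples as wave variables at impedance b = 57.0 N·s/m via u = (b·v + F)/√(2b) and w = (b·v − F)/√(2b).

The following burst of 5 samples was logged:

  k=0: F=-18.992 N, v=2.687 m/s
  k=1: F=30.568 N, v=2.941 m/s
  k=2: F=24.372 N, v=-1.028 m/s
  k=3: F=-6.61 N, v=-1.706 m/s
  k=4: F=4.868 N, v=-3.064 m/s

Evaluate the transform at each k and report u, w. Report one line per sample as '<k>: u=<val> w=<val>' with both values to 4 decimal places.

0: u=12.5659 w=16.1234
1: u=18.5636 w=12.8377
2: u=-3.2054 w=-7.7707
3: u=-9.7266 w=-8.4885
4: u=-15.9014 w=-16.8132

k=0: b·v=57.0×2.687=153.1590; √(2b)=10.6771; u=(153.1590+(-18.992))/10.6771=12.5659, w=(153.1590−(-18.992))/10.6771=16.1234
k=1: b·v=57.0×2.941=167.6370; √(2b)=10.6771; u=(167.6370+30.568)/10.6771=18.5636, w=(167.6370−30.568)/10.6771=12.8377
k=2: b·v=57.0×(-1.028)=-58.5960; √(2b)=10.6771; u=(-58.5960+24.372)/10.6771=-3.2054, w=(-58.5960−24.372)/10.6771=-7.7707
k=3: b·v=57.0×(-1.706)=-97.2420; √(2b)=10.6771; u=(-97.2420+(-6.61))/10.6771=-9.7266, w=(-97.2420−(-6.61))/10.6771=-8.4885
k=4: b·v=57.0×(-3.064)=-174.6480; √(2b)=10.6771; u=(-174.6480+4.868)/10.6771=-15.9014, w=(-174.6480−4.868)/10.6771=-16.8132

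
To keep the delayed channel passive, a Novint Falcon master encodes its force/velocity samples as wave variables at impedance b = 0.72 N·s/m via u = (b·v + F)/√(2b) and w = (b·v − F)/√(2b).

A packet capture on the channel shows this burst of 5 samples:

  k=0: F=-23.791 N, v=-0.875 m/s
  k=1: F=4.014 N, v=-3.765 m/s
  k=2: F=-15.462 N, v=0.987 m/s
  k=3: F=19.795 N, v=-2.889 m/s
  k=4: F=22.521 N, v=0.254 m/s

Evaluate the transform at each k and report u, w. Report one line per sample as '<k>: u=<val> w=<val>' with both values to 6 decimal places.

0: u=-20.350833 w=19.300833
1: u=1.086000 w=-5.604000
2: u=-12.292800 w=13.477200
3: u=14.762433 w=-18.229233
4: u=18.919900 w=-18.615100

k=0: b·v=0.72×(-0.875)=-0.630000; √(2b)=1.200000; u=(-0.630000+(-23.791))/1.200000=-20.350833, w=(-0.630000−(-23.791))/1.200000=19.300833
k=1: b·v=0.72×(-3.765)=-2.710800; √(2b)=1.200000; u=(-2.710800+4.014)/1.200000=1.086000, w=(-2.710800−4.014)/1.200000=-5.604000
k=2: b·v=0.72×0.987=0.710640; √(2b)=1.200000; u=(0.710640+(-15.462))/1.200000=-12.292800, w=(0.710640−(-15.462))/1.200000=13.477200
k=3: b·v=0.72×(-2.889)=-2.080080; √(2b)=1.200000; u=(-2.080080+19.795)/1.200000=14.762433, w=(-2.080080−19.795)/1.200000=-18.229233
k=4: b·v=0.72×0.254=0.182880; √(2b)=1.200000; u=(0.182880+22.521)/1.200000=18.919900, w=(0.182880−22.521)/1.200000=-18.615100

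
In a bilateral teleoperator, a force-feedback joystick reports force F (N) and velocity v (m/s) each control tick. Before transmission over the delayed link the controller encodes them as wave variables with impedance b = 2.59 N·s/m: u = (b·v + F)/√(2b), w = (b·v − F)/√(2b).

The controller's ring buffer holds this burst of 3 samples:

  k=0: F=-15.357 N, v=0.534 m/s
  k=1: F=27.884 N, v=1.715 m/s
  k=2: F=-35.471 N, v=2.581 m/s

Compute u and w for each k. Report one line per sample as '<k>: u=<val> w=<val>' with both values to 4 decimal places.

0: u=-6.1398 w=7.3552
1: u=14.2032 w=-10.2999
2: u=-12.6479 w=18.5222

k=0: b·v=2.59×0.534=1.3831; √(2b)=2.2760; u=(1.3831+(-15.357))/2.2760=-6.1398, w=(1.3831−(-15.357))/2.2760=7.3552
k=1: b·v=2.59×1.715=4.4418; √(2b)=2.2760; u=(4.4418+27.884)/2.2760=14.2032, w=(4.4418−27.884)/2.2760=-10.2999
k=2: b·v=2.59×2.581=6.6848; √(2b)=2.2760; u=(6.6848+(-35.471))/2.2760=-12.6479, w=(6.6848−(-35.471))/2.2760=18.5222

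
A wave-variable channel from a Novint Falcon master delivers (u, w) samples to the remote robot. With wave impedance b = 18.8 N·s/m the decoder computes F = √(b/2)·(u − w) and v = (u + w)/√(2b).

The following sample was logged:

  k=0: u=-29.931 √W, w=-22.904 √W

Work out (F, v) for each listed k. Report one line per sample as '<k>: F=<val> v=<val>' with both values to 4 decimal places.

k=0: u−w=-7.0270, u+w=-52.8350; √(b/2)=3.0659, √(2b)=6.1319; F=3.0659×(-7.027)=-21.5444, v=-52.8350/6.1319=-8.6164

0: F=-21.5444 v=-8.6164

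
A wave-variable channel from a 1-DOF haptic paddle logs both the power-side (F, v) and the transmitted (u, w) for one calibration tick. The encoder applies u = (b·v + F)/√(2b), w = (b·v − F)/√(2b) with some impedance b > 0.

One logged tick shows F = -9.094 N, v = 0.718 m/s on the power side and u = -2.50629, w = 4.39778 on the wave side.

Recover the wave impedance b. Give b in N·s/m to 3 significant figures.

b = 3.47 N·s/m

u + w = 1.8915;  u + w = √(2b)·v, so √(2b) = 1.8915/0.718 = 2.6344.
b = (√(2b))²/2 = 6.9400/2 = 3.4700.
(Check via u − w = 2F/√(2b): u − w = -6.9041, 2F/√(2b) = -6.9041.)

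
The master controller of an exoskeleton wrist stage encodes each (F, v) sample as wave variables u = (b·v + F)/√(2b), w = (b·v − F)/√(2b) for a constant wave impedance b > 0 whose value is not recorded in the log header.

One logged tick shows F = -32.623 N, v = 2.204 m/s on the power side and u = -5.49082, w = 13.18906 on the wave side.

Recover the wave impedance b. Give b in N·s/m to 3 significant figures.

b = 6.1 N·s/m

u + w = 7.69824;  u + w = √(2b)·v, so √(2b) = 7.69824/2.204 = 3.49285.
b = (√(2b))²/2 = 12.20000/2 = 6.10000.
(Check via u − w = 2F/√(2b): u − w = -18.67988, 2F/√(2b) = -18.67988.)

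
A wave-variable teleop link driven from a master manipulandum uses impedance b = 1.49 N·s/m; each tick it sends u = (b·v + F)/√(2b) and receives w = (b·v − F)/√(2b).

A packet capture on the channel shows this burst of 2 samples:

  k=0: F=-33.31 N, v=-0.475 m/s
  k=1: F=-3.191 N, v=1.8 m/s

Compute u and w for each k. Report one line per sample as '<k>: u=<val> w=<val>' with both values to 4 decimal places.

0: u=-19.7060 w=18.8860
1: u=-0.2949 w=3.4021

k=0: b·v=1.49×(-0.475)=-0.7077; √(2b)=1.7263; u=(-0.7077+(-33.31))/1.7263=-19.7060, w=(-0.7077−(-33.31))/1.7263=18.8860
k=1: b·v=1.49×1.8=2.6820; √(2b)=1.7263; u=(2.6820+(-3.191))/1.7263=-0.2949, w=(2.6820−(-3.191))/1.7263=3.4021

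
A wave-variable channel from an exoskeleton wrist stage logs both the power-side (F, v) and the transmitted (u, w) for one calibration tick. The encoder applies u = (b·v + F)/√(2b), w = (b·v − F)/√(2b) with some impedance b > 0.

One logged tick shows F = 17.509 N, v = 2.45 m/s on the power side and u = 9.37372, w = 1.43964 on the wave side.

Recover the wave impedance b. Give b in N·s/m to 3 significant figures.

b = 9.74 N·s/m

u + w = 10.81336;  u + w = √(2b)·v, so √(2b) = 10.81336/2.45 = 4.41362.
b = (√(2b))²/2 = 19.48001/2 = 9.74000.
(Check via u − w = 2F/√(2b): u − w = 7.93408, 2F/√(2b) = 7.93408.)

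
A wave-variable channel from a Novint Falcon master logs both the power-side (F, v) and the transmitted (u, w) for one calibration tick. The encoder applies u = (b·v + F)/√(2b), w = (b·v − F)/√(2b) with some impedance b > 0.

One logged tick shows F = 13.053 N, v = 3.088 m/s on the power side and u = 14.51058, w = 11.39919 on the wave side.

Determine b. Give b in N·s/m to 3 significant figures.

b = 35.2 N·s/m

u + w = 25.90977;  u + w = √(2b)·v, so √(2b) = 25.90977/3.088 = 8.39047.
b = (√(2b))²/2 = 70.39998/2 = 35.19999.
(Check via u − w = 2F/√(2b): u − w = 3.11139, 2F/√(2b) = 3.11139.)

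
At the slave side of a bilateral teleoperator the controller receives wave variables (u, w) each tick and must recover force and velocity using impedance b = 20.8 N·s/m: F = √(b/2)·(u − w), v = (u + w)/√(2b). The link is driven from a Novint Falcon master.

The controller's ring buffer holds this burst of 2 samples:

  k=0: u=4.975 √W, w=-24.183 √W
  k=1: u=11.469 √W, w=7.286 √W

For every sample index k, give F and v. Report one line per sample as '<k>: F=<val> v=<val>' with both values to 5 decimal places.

0: F=94.03172 v=-2.97807
1: F=13.48977 v=2.90784

k=0: u−w=29.15800, u+w=-19.20800; √(b/2)=3.22490, √(2b)=6.44981; F=3.22490×29.158=94.03172, v=-19.20800/6.44981=-2.97807
k=1: u−w=4.18300, u+w=18.75500; √(b/2)=3.22490, √(2b)=6.44981; F=3.22490×4.183=13.48977, v=18.75500/6.44981=2.90784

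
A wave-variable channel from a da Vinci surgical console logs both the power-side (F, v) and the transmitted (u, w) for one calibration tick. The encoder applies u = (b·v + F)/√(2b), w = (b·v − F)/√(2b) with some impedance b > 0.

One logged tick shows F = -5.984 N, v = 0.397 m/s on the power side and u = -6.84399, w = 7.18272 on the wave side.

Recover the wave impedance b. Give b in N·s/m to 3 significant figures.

b = 0.364 N·s/m

u + w = 0.33873;  u + w = √(2b)·v, so √(2b) = 0.33873/0.397 = 0.85322.
b = (√(2b))²/2 = 0.72799/2 = 0.36400.
(Check via u − w = 2F/√(2b): u − w = -14.02671, 2F/√(2b) = -14.02679.)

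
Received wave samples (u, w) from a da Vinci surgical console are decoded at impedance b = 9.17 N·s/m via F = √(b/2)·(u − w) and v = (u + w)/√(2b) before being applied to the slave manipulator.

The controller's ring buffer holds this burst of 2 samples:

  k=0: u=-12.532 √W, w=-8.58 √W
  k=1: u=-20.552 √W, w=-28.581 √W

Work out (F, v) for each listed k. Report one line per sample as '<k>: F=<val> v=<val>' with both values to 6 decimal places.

k=0: u−w=-3.952000, u+w=-21.112000; √(b/2)=2.141261, √(2b)=4.282523; F=2.141261×(-3.952)=-8.462265, v=-21.112000/4.282523=-4.929805
k=1: u−w=8.029000, u+w=-49.133000; √(b/2)=2.141261, √(2b)=4.282523; F=2.141261×8.029=17.192187, v=-49.133000/4.282523=-11.472911

0: F=-8.462265 v=-4.929805
1: F=17.192187 v=-11.472911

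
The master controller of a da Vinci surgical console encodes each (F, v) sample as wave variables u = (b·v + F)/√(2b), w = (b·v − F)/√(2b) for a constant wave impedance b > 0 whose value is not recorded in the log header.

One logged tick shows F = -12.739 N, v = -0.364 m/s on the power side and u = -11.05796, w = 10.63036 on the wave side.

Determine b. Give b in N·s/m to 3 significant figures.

u + w = -0.42760;  u + w = √(2b)·v, so √(2b) = -0.42760/(-0.364) = 1.17473.
b = (√(2b))²/2 = 1.37998/2 = 0.68999.
(Check via u − w = 2F/√(2b): u − w = -21.68832, 2F/√(2b) = -21.68848.)

b = 0.69 N·s/m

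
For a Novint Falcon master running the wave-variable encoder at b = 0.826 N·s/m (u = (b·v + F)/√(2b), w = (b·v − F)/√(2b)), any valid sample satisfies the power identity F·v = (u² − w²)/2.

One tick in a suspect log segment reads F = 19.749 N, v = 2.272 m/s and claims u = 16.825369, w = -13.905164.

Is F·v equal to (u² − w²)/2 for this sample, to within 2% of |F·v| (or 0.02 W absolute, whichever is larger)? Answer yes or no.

yes

F·v = 19.749×2.272 = 44.869728 W.
(u² − w²)/2 = (283.093042 − 193.353586)/2 = 44.869728 W.
|Δ| = 0.000000;  2% of max(1, |F·v|) = 0.897395.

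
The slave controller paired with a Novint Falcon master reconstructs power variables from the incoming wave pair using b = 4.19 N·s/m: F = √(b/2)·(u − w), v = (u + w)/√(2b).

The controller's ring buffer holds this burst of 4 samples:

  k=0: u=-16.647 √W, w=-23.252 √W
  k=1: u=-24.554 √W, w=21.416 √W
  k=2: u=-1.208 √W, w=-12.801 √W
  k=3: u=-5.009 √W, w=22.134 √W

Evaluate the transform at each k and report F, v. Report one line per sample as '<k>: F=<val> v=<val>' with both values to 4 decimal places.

k=0: u−w=6.6050, u+w=-39.8990; √(b/2)=1.4474, √(2b)=2.8948; F=1.4474×6.605=9.5602, v=-39.8990/2.8948=-13.7829
k=1: u−w=-45.9700, u+w=-3.1380; √(b/2)=1.4474, √(2b)=2.8948; F=1.4474×(-45.97)=-66.5375, v=-3.1380/2.8948=-1.0840
k=2: u−w=11.5930, u+w=-14.0090; √(b/2)=1.4474, √(2b)=2.8948; F=1.4474×11.593=16.7798, v=-14.0090/2.8948=-4.8393
k=3: u−w=-27.1430, u+w=17.1250; √(b/2)=1.4474, √(2b)=2.8948; F=1.4474×(-27.143)=-39.2871, v=17.1250/2.8948=5.9157

0: F=9.5602 v=-13.7829
1: F=-66.5375 v=-1.0840
2: F=16.7798 v=-4.8393
3: F=-39.2871 v=5.9157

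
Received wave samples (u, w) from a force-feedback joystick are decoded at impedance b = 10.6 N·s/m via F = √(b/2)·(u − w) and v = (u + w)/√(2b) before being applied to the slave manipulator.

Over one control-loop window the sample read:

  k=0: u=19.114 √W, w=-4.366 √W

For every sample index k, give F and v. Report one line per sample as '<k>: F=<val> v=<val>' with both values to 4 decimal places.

0: F=54.0550 v=3.2031

k=0: u−w=23.4800, u+w=14.7480; √(b/2)=2.3022, √(2b)=4.6043; F=2.3022×23.48=54.0550, v=14.7480/4.6043=3.2031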